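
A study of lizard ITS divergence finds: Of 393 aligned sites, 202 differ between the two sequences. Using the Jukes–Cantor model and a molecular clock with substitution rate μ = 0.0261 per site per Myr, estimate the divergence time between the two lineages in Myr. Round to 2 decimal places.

p = 202/393 ≈ 0.513995.
d = −(3/4) ln(1 − 4p/3) = −0.75 ln(1 − 0.685327) = −0.75 ln(0.314673)
  = −0.75 × (-1.156221) = 0.867166 substitutions/site.
Under a molecular clock d = 2μt, so t = d/(2μ) = 0.867166 / (2 × 0.0261) = 16.61 Myr.

16.61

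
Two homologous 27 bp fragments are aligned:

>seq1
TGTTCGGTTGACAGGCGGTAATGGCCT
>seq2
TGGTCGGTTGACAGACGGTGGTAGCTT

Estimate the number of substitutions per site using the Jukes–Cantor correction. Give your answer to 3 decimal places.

0.264

The sequences differ at 6 of 27 sites (3, 15, 20, 21, 23, 26), so p = 6/27 ≈ 0.222222.
d = −(3/4) ln(1 − 4p/3) = −0.75 ln(1 − 0.296296) = −0.75 ln(0.703704)
  = −0.75 × (-0.351397) = 0.263548 substitutions/site.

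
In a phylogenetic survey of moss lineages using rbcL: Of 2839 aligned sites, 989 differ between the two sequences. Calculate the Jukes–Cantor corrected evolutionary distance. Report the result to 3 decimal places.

p = 989/2839 ≈ 0.348362.
d = −(3/4) ln(1 − 4p/3) = −0.75 ln(1 − 0.464483) = −0.75 ln(0.535517)
  = −0.75 × (-0.624523) = 0.468392 substitutions/site.

0.468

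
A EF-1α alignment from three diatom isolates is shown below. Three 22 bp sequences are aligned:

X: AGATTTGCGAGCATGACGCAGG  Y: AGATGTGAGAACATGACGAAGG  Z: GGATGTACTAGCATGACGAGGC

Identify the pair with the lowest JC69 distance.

X–Y: 4/22 differ, p = 0.182, d = 0.208.
X–Z: 7/22 differ, p = 0.318, d = 0.414.
Y–Z: 7/22 differ, p = 0.318, d = 0.414.
The smallest distance is between X and Y.

X and Y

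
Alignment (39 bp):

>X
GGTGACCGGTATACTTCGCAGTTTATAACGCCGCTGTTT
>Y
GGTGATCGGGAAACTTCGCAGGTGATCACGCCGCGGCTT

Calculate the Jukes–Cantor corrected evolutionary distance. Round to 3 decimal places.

0.240

The sequences differ at 8 of 39 sites (6, 10, 12, 22, 24, 27, 35, 37), so p = 8/39 ≈ 0.205128.
d = −(3/4) ln(1 − 4p/3) = −0.75 ln(1 − 0.273504) = −0.75 ln(0.726496)
  = −0.75 × (-0.319522) = 0.239642 substitutions/site.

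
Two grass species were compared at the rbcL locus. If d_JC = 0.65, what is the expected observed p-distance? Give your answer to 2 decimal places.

p = (3/4)(1 − e^(−4d/3)) = 0.75 × (1 − e^(-0.866667)) = 0.75 × (1 − 0.420350) = 0.434738.

0.43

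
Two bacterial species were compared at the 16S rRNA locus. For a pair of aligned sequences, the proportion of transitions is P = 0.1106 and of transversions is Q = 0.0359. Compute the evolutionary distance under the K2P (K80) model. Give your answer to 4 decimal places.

0.1672

Under the Kimura two-parameter model, d = −½ ln(1 − 2P − Q) − ¼ ln(1 − 2Q).
1 − 2P − Q = 0.7429, giving −½ ln(0.7429) = 0.148597.
1 − 2Q = 0.9282, giving −¼ ln(0.9282) = 0.018627.
d = 0.148597 + 0.018627 = 0.167224.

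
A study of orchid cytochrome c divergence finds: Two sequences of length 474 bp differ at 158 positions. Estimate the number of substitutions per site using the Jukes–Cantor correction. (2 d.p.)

p = 158/474 ≈ 0.333333.
d = −(3/4) ln(1 − 4p/3) = −0.75 ln(1 − 0.444444) = −0.75 ln(0.555556)
  = −0.75 × (-0.587786) = 0.440840 substitutions/site.

0.44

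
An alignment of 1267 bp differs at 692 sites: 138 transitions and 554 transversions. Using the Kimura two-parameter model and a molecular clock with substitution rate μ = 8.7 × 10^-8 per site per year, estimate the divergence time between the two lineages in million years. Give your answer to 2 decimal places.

6.04

P = 138/1267 ≈ 0.108919 and Q = 554/1267 ≈ 0.437253.
Under the Kimura two-parameter model, d = −½ ln(1 − 2P − Q) − ¼ ln(1 − 2Q).
1 − 2P − Q = 0.344909, giving −½ ln(0.344909) = 0.532237.
1 − 2Q = 0.125494, giving −¼ ln(0.125494) = 0.518874.
d = 0.532237 + 0.518874 = 1.051111.
Under a molecular clock d = 2μt, so t = d/(2μ) = 1.051111 / (2 × 8.7 × 10^-8) = 6.04 million years.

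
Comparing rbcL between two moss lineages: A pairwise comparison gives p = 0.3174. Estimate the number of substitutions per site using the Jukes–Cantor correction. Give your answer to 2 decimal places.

0.41

d = −(3/4) ln(1 − 4p/3) = −0.75 ln(1 − 0.4232) = −0.75 ln(0.5768)
  = −0.75 × (-0.550260) = 0.412695 substitutions/site.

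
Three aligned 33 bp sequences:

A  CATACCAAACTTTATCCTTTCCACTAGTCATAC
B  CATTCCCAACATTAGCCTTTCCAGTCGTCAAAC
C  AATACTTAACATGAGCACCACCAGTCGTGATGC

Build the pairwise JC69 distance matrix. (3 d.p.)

A–B: 7/33 sites differ → p ≈ 0.212121, d = −0.75 ln(1 − 0.282828) = 0.249330 ≈ 0.249.
A–C: 14/33 sites differ → p ≈ 0.424242, d = −0.75 ln(1 − 0.565656) = 0.625439 ≈ 0.625.
B–C: 12/33 sites differ → p ≈ 0.363636, d = −0.75 ln(1 − 0.484848) = 0.497470 ≈ 0.497.

d(A,B) = 0.249, d(A,C) = 0.625, d(B,C) = 0.497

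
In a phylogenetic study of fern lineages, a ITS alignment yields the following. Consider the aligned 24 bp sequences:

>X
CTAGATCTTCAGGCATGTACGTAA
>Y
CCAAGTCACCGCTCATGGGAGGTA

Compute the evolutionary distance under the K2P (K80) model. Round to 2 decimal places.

Of 24 sites, 6 differences are transitions and 7 are transversions, so P = 6/24 = 0.25 and Q = 7/24 ≈ 0.291667.
Under the Kimura two-parameter model, d = −½ ln(1 − 2P − Q) − ¼ ln(1 − 2Q).
1 − 2P − Q = 0.208333, giving −½ ln(0.208333) = 0.784309.
1 − 2Q = 0.416666, giving −¼ ln(0.416666) = 0.218868.
d = 0.784309 + 0.218868 = 1.003177.

1.00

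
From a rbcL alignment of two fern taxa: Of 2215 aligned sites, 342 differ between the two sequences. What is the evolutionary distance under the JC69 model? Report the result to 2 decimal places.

0.17

p = 342/2215 ≈ 0.154402.
d = −(3/4) ln(1 − 4p/3) = −0.75 ln(1 − 0.205869) = −0.75 ln(0.794131)
  = −0.75 × (-0.230507) = 0.172880 substitutions/site.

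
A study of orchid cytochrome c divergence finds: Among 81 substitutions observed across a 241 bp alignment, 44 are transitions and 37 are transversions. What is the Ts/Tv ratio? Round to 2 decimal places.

1.19

R = 44/37 = 1.189189… ≈ 1.19 (to 2 d.p.).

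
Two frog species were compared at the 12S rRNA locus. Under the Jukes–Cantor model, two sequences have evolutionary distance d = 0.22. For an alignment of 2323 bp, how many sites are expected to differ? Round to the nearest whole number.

443

Invert JC69: p = (3/4)(1 − e^(−4d/3)) = 0.75 × (1 − e^(-0.293333)) = 0.75 × (1 − 0.745774) = 0.190670.
Expected differing sites = pL ≈ 0.190670 × 2323 = 442.92641 ≈ 443.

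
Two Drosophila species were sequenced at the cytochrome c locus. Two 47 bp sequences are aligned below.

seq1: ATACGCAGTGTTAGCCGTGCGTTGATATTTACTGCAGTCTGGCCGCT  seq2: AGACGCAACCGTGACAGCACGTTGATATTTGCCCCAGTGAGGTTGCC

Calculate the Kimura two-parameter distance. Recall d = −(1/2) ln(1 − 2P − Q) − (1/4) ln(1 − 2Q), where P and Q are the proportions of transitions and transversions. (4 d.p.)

Of 47 sites, 11 differences are transitions and 7 are transversions, so P = 11/47 ≈ 0.234043 and Q = 7/47 ≈ 0.148936.
Under the Kimura two-parameter model, d = −½ ln(1 − 2P − Q) − ¼ ln(1 − 2Q).
1 − 2P − Q = 0.382978, giving −½ ln(0.382978) = 0.479889.
1 − 2Q = 0.702128, giving −¼ ln(0.702128) = 0.088410.
d = 0.479889 + 0.088410 = 0.568299.

0.5683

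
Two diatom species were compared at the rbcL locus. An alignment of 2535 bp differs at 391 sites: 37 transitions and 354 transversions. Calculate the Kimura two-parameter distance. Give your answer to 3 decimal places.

P = 37/2535 ≈ 0.014596 and Q = 354/2535 ≈ 0.139645.
Under the Kimura two-parameter model, d = −½ ln(1 − 2P − Q) − ¼ ln(1 − 2Q).
1 − 2P − Q = 0.831163, giving −½ ln(0.831163) = 0.092465.
1 − 2Q = 0.72071, giving −¼ ln(0.72071) = 0.081880.
d = 0.092465 + 0.081880 = 0.174345.

0.174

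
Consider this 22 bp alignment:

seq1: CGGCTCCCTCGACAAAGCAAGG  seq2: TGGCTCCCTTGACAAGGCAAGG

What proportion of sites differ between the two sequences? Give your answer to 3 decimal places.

0.136

The sequences differ at 3 of 22 positions (sites 1, 10, 16).
p = 3/22 = 0.136363… ≈ 0.136 (to 3 d.p.).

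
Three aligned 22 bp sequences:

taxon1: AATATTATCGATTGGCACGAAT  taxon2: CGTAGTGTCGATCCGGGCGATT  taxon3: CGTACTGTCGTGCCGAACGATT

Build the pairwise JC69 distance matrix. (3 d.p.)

taxon1–taxon2: 9/22 sites differ → p ≈ 0.409091, d = −0.75 ln(1 − 0.545455) = 0.591344 ≈ 0.591.
taxon1–taxon3: 10/22 sites differ → p ≈ 0.454545, d = −0.75 ln(1 − 0.60606) = 0.698667 ≈ 0.699.
taxon2–taxon3: 5/22 sites differ → p ≈ 0.227273, d = −0.75 ln(1 − 0.303031) = 0.270761 ≈ 0.271.

d(taxon1,taxon2) = 0.591, d(taxon1,taxon3) = 0.699, d(taxon2,taxon3) = 0.271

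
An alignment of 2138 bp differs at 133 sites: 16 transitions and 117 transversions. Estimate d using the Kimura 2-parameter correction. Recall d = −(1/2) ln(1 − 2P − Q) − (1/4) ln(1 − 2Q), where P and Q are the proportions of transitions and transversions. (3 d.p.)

P = 16/2138 ≈ 0.007484 and Q = 117/2138 ≈ 0.054724.
Under the Kimura two-parameter model, d = −½ ln(1 − 2P − Q) − ¼ ln(1 − 2Q).
1 − 2P − Q = 0.930308, giving −½ ln(0.930308) = 0.036120.
1 − 2Q = 0.890552, giving −¼ ln(0.890552) = 0.028978.
d = 0.036120 + 0.028978 = 0.065098.

0.065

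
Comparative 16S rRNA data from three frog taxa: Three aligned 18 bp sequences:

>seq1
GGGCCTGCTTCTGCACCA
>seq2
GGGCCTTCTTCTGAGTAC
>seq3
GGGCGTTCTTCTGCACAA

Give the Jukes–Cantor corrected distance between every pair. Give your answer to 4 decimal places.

seq1–seq2: 6/18 sites differ → p ≈ 0.333333, d = −0.75 ln(1 − 0.444444) = 0.440839 ≈ 0.4408.
seq1–seq3: 3/18 sites differ → p ≈ 0.166667, d = −0.75 ln(1 − 0.222223) = 0.188487 ≈ 0.1885.
seq2–seq3: 5/18 sites differ → p ≈ 0.277778, d = −0.75 ln(1 − 0.370371) = 0.346968 ≈ 0.3470.

d(seq1,seq2) = 0.4408, d(seq1,seq3) = 0.1885, d(seq2,seq3) = 0.3470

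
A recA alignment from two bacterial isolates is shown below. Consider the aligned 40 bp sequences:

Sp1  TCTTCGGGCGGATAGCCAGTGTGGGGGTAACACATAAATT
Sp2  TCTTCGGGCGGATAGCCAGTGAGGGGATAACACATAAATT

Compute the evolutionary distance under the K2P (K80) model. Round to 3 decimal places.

Of 40 sites, 1 differences are transitions and 1 are transversions, so P = 1/40 = 0.025 and Q = 1/40 = 0.025.
Under the Kimura two-parameter model, d = −½ ln(1 − 2P − Q) − ¼ ln(1 − 2Q).
1 − 2P − Q = 0.925, giving −½ ln(0.925) = 0.038981.
1 − 2Q = 0.95, giving −¼ ln(0.95) = 0.012823.
d = 0.038981 + 0.012823 = 0.051804.

0.052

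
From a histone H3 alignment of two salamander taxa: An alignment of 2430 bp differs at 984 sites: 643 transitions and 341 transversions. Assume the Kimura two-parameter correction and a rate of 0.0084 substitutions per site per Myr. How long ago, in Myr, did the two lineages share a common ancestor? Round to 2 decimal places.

P = 643/2430 ≈ 0.264609 and Q = 341/2430 ≈ 0.140329.
Under the Kimura two-parameter model, d = −½ ln(1 − 2P − Q) − ¼ ln(1 − 2Q).
1 − 2P − Q = 0.330453, giving −½ ln(0.330453) = 0.553645.
1 − 2Q = 0.719342, giving −¼ ln(0.719342) = 0.082355.
d = 0.553645 + 0.082355 = 0.636000.
Under a molecular clock d = 2μt, so t = d/(2μ) = 0.636000 / (2 × 0.0084) = 37.86 Myr.

37.86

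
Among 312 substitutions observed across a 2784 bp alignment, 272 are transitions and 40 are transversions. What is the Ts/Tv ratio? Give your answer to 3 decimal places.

6.800

R = 272/40 = 6.800.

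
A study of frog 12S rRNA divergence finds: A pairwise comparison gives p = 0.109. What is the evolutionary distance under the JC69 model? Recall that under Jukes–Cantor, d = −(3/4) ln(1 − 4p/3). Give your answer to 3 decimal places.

0.118

d = −(3/4) ln(1 − 4p/3) = −0.75 ln(1 − 0.145333) = −0.75 ln(0.854667)
  = −0.75 × (-0.157043) = 0.117782 substitutions/site.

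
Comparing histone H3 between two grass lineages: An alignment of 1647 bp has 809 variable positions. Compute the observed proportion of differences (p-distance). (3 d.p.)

0.491

p = 809/1647 = 0.491196… ≈ 0.491 (to 3 d.p.).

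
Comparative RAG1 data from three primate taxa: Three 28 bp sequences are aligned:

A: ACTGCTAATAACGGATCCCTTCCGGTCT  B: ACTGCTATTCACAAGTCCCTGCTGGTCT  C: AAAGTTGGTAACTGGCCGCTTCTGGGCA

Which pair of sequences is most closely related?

A and B

A–B: 7/28 differ, p = 0.250, d = 0.304.
A–C: 12/28 differ, p = 0.429, d = 0.635.
B–C: 13/28 differ, p = 0.464, d = 0.724.
The smallest distance is between A and B.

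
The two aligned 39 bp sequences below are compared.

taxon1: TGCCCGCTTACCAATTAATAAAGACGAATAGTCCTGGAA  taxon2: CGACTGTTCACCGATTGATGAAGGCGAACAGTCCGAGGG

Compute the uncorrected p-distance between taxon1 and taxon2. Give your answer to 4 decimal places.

0.3590

The sequences differ at 14 of 39 positions.
p = 14/39 = 0.358974… ≈ 0.3590 (to 4 d.p.).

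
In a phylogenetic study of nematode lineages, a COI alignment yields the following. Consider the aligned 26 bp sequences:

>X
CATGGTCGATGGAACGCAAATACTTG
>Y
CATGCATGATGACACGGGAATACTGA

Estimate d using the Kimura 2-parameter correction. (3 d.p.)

Of 26 sites, 4 differences are transitions and 5 are transversions, so P = 4/26 ≈ 0.153846 and Q = 5/26 ≈ 0.192308.
Under the Kimura two-parameter model, d = −½ ln(1 − 2P − Q) − ¼ ln(1 − 2Q).
1 − 2P − Q = 0.5, giving −½ ln(0.5) = 0.346574.
1 − 2Q = 0.615384, giving −¼ ln(0.615384) = 0.121377.
d = 0.346574 + 0.121377 = 0.467951.

0.468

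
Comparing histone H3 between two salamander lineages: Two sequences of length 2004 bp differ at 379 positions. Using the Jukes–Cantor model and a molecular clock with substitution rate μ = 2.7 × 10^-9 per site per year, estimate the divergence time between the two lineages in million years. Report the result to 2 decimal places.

p = 379/2004 ≈ 0.189122.
d = −(3/4) ln(1 − 4p/3) = −0.75 ln(1 − 0.252163) = −0.75 ln(0.747837)
  = −0.75 × (-0.290570) = 0.217928 substitutions/site.
Under a molecular clock d = 2μt, so t = d/(2μ) = 0.217928 / (2 × 2.7 × 10^-9) = 40.36 million years.

40.36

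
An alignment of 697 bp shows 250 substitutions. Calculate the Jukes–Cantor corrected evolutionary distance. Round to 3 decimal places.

0.488

p = 250/697 ≈ 0.35868.
d = −(3/4) ln(1 − 4p/3) = −0.75 ln(1 − 0.47824) = −0.75 ln(0.52176)
  = −0.75 × (-0.650548) = 0.487911 substitutions/site.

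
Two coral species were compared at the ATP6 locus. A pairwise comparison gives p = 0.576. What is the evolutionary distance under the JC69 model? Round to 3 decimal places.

1.096

d = −(3/4) ln(1 − 4p/3) = −0.75 ln(1 − 0.768) = −0.75 ln(0.232)
  = −0.75 × (-1.461018) = 1.095764 substitutions/site.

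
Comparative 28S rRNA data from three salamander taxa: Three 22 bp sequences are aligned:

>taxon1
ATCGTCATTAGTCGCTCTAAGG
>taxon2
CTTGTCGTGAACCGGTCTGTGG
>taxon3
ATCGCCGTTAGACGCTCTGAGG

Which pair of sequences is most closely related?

taxon1–taxon2: 9/22 differ, p = 0.409, d = 0.591.
taxon1–taxon3: 4/22 differ, p = 0.182, d = 0.208.
taxon2–taxon3: 8/22 differ, p = 0.364, d = 0.497.
The smallest distance is between taxon1 and taxon3.

taxon1 and taxon3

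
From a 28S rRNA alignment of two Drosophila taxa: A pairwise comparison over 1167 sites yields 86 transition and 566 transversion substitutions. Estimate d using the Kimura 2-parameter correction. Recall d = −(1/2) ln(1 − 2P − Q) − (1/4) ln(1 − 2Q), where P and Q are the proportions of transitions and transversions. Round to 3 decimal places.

1.377

P = 86/1167 ≈ 0.073693 and Q = 566/1167 ≈ 0.485004.
Under the Kimura two-parameter model, d = −½ ln(1 − 2P − Q) − ¼ ln(1 − 2Q).
1 − 2P − Q = 0.36761, giving −½ ln(0.36761) = 0.500366.
1 − 2Q = 0.029992, giving −¼ ln(0.029992) = 0.876706.
d = 0.500366 + 0.876706 = 1.377072.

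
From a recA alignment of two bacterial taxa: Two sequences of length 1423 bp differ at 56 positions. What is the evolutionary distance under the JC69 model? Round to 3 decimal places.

p = 56/1423 ≈ 0.039353.
d = −(3/4) ln(1 − 4p/3) = −0.75 ln(1 − 0.052471) = −0.75 ln(0.947529)
  = −0.75 × (-0.053898) = 0.040424 substitutions/site.

0.040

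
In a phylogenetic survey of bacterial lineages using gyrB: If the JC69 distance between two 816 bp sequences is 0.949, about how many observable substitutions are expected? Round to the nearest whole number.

439

Invert JC69: p = (3/4)(1 − e^(−4d/3)) = 0.75 × (1 − e^(-1.265333)) = 0.75 × (1 − 0.282145) = 0.538391.
Expected differing sites = pL ≈ 0.538391 × 816 = 439.327056 ≈ 439.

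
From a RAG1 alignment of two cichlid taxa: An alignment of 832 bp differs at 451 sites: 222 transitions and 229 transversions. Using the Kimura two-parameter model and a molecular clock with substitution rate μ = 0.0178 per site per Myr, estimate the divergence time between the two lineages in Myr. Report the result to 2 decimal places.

28.86

P = 222/832 ≈ 0.266827 and Q = 229/832 ≈ 0.27524.
Under the Kimura two-parameter model, d = −½ ln(1 − 2P − Q) − ¼ ln(1 − 2Q).
1 − 2P − Q = 0.191106, giving −½ ln(0.191106) = 0.827464.
1 − 2Q = 0.44952, giving −¼ ln(0.44952) = 0.199894.
d = 0.827464 + 0.199894 = 1.027358.
Under a molecular clock d = 2μt, so t = d/(2μ) = 1.027358 / (2 × 0.0178) = 28.86 Myr.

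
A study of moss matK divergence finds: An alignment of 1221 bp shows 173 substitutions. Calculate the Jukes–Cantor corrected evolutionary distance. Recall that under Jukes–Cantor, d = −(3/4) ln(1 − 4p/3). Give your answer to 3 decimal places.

0.157

p = 173/1221 ≈ 0.141687.
d = −(3/4) ln(1 − 4p/3) = −0.75 ln(1 − 0.188916) = −0.75 ln(0.811084)
  = −0.75 × (-0.209384) = 0.157038 substitutions/site.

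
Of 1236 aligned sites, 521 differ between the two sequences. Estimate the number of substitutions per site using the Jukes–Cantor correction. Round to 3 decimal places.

0.619

p = 521/1236 ≈ 0.421521.
d = −(3/4) ln(1 − 4p/3) = −0.75 ln(1 − 0.562028) = −0.75 ln(0.437972)
  = −0.75 × (-0.825600) = 0.619200 substitutions/site.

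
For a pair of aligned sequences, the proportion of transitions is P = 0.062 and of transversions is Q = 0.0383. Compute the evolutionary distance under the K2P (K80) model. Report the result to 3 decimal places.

0.108

Under the Kimura two-parameter model, d = −½ ln(1 − 2P − Q) − ¼ ln(1 − 2Q).
1 − 2P − Q = 0.8377, giving −½ ln(0.8377) = 0.088548.
1 − 2Q = 0.9234, giving −¼ ln(0.9234) = 0.019923.
d = 0.088548 + 0.019923 = 0.108471.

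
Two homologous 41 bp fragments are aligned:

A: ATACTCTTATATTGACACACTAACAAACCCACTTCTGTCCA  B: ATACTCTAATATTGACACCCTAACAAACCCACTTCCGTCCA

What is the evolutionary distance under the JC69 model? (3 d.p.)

0.077

The sequences differ at 3 of 41 sites (8, 19, 36), so p = 3/41 ≈ 0.073171.
d = −(3/4) ln(1 − 4p/3) = −0.75 ln(1 − 0.097561) = −0.75 ln(0.902439)
  = −0.75 × (-0.102654) = 0.076991 substitutions/site.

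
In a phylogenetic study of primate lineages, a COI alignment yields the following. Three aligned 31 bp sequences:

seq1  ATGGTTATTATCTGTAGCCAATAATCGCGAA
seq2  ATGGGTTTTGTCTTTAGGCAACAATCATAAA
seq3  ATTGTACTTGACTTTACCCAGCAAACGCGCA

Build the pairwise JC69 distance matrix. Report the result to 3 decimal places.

d(seq1,seq2) = 0.367, d(seq1,seq3) = 0.481, d(seq2,seq3) = 0.614

seq1–seq2: 9/31 sites differ → p ≈ 0.290323, d = −0.75 ln(1 − 0.387097) = 0.367161 ≈ 0.367.
seq1–seq3: 11/31 sites differ → p ≈ 0.354839, d = −0.75 ln(1 − 0.473119) = 0.480585 ≈ 0.481.
seq2–seq3: 13/31 sites differ → p ≈ 0.419355, d = −0.75 ln(1 − 0.55914) = 0.614271 ≈ 0.614.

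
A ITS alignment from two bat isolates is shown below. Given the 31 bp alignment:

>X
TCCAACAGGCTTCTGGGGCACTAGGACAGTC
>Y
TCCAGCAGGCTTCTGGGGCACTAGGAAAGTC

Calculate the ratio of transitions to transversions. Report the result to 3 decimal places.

Transitions are A↔G and C↔T; transversions are all other mismatches.
Transitions: 1. Transversions: 1.
R = 1/1 = 1.000.

1.000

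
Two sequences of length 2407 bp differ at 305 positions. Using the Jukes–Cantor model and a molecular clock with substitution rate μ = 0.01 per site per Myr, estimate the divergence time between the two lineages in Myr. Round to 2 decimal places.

6.94

p = 305/2407 ≈ 0.126714.
d = −(3/4) ln(1 − 4p/3) = −0.75 ln(1 − 0.168952) = −0.75 ln(0.831048)
  = −0.75 × (-0.185068) = 0.138801 substitutions/site.
Under a molecular clock d = 2μt, so t = d/(2μ) = 0.138801 / (2 × 0.01) = 6.94 Myr.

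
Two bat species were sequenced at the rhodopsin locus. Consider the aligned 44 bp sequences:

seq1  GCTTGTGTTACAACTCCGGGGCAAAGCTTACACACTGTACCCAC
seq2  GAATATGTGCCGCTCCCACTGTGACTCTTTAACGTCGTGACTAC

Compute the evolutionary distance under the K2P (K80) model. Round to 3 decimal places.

Of 44 sites, 12 differences are transitions and 12 are transversions, so P = 12/44 ≈ 0.272727 and Q = 12/44 ≈ 0.272727.
Under the Kimura two-parameter model, d = −½ ln(1 − 2P − Q) − ¼ ln(1 − 2Q).
1 − 2P − Q = 0.181819, giving −½ ln(0.181819) = 0.852372.
1 − 2Q = 0.454546, giving −¼ ln(0.454546) = 0.197114.
d = 0.852372 + 0.197114 = 1.049486.

1.049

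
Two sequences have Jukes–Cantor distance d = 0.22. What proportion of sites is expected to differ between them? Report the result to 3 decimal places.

0.191

p = (3/4)(1 − e^(−4d/3)) = 0.75 × (1 − e^(-0.293333)) = 0.75 × (1 − 0.745774) = 0.190670.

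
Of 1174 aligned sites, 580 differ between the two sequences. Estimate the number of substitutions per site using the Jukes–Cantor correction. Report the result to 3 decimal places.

0.806

p = 580/1174 ≈ 0.494037.
d = −(3/4) ln(1 − 4p/3) = −0.75 ln(1 − 0.658716) = −0.75 ln(0.341284)
  = −0.75 × (-1.075040) = 0.806280 substitutions/site.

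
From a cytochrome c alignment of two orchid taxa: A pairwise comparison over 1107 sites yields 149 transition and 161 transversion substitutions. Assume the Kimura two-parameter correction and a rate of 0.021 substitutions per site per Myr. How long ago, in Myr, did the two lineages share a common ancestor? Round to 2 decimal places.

8.42

P = 149/1107 ≈ 0.134598 and Q = 161/1107 ≈ 0.145438.
Under the Kimura two-parameter model, d = −½ ln(1 − 2P − Q) − ¼ ln(1 − 2Q).
1 − 2P − Q = 0.585366, giving −½ ln(0.585366) = 0.267759.
1 − 2Q = 0.709124, giving −¼ ln(0.709124) = 0.085931.
d = 0.267759 + 0.085931 = 0.353690.
Under a molecular clock d = 2μt, so t = d/(2μ) = 0.353690 / (2 × 0.021) = 8.42 Myr.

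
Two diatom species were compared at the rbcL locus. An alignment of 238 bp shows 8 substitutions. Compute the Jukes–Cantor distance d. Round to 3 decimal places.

p = 8/238 ≈ 0.033613.
d = −(3/4) ln(1 − 4p/3) = −0.75 ln(1 − 0.044817) = −0.75 ln(0.955183)
  = −0.75 × (-0.045852) = 0.034389 substitutions/site.

0.034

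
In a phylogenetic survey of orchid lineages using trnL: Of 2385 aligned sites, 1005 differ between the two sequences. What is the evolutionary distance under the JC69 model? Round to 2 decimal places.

0.62

p = 1005/2385 ≈ 0.421384.
d = −(3/4) ln(1 − 4p/3) = −0.75 ln(1 − 0.561845) = −0.75 ln(0.438155)
  = −0.75 × (-0.825183) = 0.618887 substitutions/site.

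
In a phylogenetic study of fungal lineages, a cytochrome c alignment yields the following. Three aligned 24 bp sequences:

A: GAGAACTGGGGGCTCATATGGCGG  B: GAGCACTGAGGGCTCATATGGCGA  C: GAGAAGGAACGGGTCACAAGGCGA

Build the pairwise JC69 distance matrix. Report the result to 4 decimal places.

A–B: 3/24 sites differ → p = 0.125, d = −0.75 ln(1 − 0.166667) = 0.136741 ≈ 0.1367.
A–C: 9/24 sites differ → p = 0.375, d = −0.75 ln(1 − 0.5) = 0.519860 ≈ 0.5199.
B–C: 8/24 sites differ → p ≈ 0.333333, d = −0.75 ln(1 − 0.444444) = 0.440839 ≈ 0.4408.

d(A,B) = 0.1367, d(A,C) = 0.5199, d(B,C) = 0.4408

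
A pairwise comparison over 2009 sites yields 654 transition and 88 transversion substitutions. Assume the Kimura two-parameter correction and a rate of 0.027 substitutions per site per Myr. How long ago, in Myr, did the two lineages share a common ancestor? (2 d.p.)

P = 654/2009 ≈ 0.325535 and Q = 88/2009 ≈ 0.043803.
Under the Kimura two-parameter model, d = −½ ln(1 − 2P − Q) − ¼ ln(1 − 2Q).
1 − 2P − Q = 0.305127, giving −½ ln(0.305127) = 0.593514.
1 − 2Q = 0.912394, giving −¼ ln(0.912394) = 0.022921.
d = 0.593514 + 0.022921 = 0.616435.
Under a molecular clock d = 2μt, so t = d/(2μ) = 0.616435 / (2 × 0.027) = 11.42 Myr.

11.42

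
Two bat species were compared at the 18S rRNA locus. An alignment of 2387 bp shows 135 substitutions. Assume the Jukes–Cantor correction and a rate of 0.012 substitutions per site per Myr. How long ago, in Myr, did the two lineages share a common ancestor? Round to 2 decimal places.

2.45

p = 135/2387 ≈ 0.056556.
d = −(3/4) ln(1 − 4p/3) = −0.75 ln(1 − 0.075408) = −0.75 ln(0.924592)
  = −0.75 × (-0.078403) = 0.058802 substitutions/site.
Under a molecular clock d = 2μt, so t = d/(2μ) = 0.058802 / (2 × 0.012) = 2.45 Myr.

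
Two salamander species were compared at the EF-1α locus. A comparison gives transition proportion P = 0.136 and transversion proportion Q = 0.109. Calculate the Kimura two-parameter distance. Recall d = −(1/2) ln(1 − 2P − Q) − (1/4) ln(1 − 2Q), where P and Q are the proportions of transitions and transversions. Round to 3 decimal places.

Under the Kimura two-parameter model, d = −½ ln(1 − 2P − Q) − ¼ ln(1 − 2Q).
1 − 2P − Q = 0.619, giving −½ ln(0.619) = 0.239825.
1 − 2Q = 0.782, giving −¼ ln(0.782) = 0.061475.
d = 0.239825 + 0.061475 = 0.301300.

0.301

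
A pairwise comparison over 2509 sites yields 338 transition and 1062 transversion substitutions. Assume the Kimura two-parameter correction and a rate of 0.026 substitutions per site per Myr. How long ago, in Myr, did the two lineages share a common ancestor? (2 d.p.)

20.36

P = 338/2509 ≈ 0.134715 and Q = 1062/2509 ≈ 0.423276.
Under the Kimura two-parameter model, d = −½ ln(1 − 2P − Q) − ¼ ln(1 − 2Q).
1 − 2P − Q = 0.307294, giving −½ ln(0.307294) = 0.589975.
1 − 2Q = 0.153448, giving −¼ ln(0.153448) = 0.468598.
d = 0.589975 + 0.468598 = 1.058573.
Under a molecular clock d = 2μt, so t = d/(2μ) = 1.058573 / (2 × 0.026) = 20.36 Myr.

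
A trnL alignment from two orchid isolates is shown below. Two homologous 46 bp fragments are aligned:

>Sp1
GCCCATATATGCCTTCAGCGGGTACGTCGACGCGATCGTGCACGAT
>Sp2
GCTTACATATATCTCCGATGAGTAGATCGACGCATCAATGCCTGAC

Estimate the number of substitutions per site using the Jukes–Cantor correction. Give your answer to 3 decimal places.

The sequences differ at 20 of 46 sites, so p = 20/46 ≈ 0.434783.
d = −(3/4) ln(1 − 4p/3) = −0.75 ln(1 − 0.579711) = −0.75 ln(0.420289)
  = −0.75 × (-0.866813) = 0.650110 substitutions/site.

0.650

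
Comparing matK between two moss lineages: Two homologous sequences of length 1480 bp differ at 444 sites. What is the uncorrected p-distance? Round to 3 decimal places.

0.300

p = 444/1480 = 0.300.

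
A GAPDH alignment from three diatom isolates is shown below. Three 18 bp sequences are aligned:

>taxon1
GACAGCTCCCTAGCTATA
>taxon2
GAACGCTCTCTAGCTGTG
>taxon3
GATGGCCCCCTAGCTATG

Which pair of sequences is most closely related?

taxon1 and taxon3

taxon1–taxon2: 5/18 differ, p = 0.278, d = 0.347.
taxon1–taxon3: 4/18 differ, p = 0.222, d = 0.264.
taxon2–taxon3: 5/18 differ, p = 0.278, d = 0.347.
The smallest distance is between taxon1 and taxon3.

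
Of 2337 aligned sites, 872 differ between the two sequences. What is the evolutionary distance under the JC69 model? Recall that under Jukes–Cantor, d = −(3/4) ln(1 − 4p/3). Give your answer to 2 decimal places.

p = 872/2337 ≈ 0.373128.
d = −(3/4) ln(1 − 4p/3) = −0.75 ln(1 − 0.497504) = −0.75 ln(0.502496)
  = −0.75 × (-0.688168) = 0.516126 substitutions/site.

0.52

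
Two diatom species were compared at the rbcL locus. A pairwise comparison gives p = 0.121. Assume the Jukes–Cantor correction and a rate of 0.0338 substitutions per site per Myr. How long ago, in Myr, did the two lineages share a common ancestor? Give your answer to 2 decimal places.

1.95

d = −(3/4) ln(1 − 4p/3) = −0.75 ln(1 − 0.161333) = −0.75 ln(0.838667)
  = −0.75 × (-0.175942) = 0.131957 substitutions/site.
Under a molecular clock d = 2μt, so t = d/(2μ) = 0.131957 / (2 × 0.0338) = 1.95 Myr.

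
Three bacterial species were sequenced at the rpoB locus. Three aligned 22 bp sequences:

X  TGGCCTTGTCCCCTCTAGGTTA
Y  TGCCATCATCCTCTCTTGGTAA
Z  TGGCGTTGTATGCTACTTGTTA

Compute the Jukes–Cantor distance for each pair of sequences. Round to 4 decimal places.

X–Y: 7/22 sites differ → p ≈ 0.318182, d = −0.75 ln(1 − 0.424243) = 0.414052 ≈ 0.4141.
X–Z: 8/22 sites differ → p ≈ 0.363636, d = −0.75 ln(1 − 0.484848) = 0.497470 ≈ 0.4975.
Y–Z: 11/22 sites differ → p = 0.5, d = −0.75 ln(1 − 0.666667) = 0.823960 ≈ 0.8240.

d(X,Y) = 0.4141, d(X,Z) = 0.4975, d(Y,Z) = 0.8240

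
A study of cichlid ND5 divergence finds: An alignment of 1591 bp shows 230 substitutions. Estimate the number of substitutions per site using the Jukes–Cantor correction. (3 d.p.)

p = 230/1591 ≈ 0.144563.
d = −(3/4) ln(1 − 4p/3) = −0.75 ln(1 − 0.192751) = −0.75 ln(0.807249)
  = −0.75 × (-0.214123) = 0.160592 substitutions/site.

0.161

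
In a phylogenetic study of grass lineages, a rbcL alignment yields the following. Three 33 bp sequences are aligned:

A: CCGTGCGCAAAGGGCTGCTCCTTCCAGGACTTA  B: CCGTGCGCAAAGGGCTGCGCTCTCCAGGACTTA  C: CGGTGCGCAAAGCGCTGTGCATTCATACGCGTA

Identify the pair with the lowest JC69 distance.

A and B

A–B: 3/33 differ, p = 0.091, d = 0.097.
A–C: 11/33 differ, p = 0.333, d = 0.441.
B–C: 11/33 differ, p = 0.333, d = 0.441.
The smallest distance is between A and B.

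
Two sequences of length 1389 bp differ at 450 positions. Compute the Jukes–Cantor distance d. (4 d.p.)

0.4242

p = 450/1389 ≈ 0.323974.
d = −(3/4) ln(1 − 4p/3) = −0.75 ln(1 − 0.431965) = −0.75 ln(0.568035)
  = −0.75 × (-0.565572) = 0.424179 substitutions/site.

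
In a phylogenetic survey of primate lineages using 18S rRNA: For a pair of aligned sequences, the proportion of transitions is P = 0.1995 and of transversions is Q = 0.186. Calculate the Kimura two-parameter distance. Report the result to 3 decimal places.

0.556

Under the Kimura two-parameter model, d = −½ ln(1 − 2P − Q) − ¼ ln(1 − 2Q).
1 − 2P − Q = 0.415, giving −½ ln(0.415) = 0.439738.
1 − 2Q = 0.628, giving −¼ ln(0.628) = 0.116304.
d = 0.439738 + 0.116304 = 0.556042.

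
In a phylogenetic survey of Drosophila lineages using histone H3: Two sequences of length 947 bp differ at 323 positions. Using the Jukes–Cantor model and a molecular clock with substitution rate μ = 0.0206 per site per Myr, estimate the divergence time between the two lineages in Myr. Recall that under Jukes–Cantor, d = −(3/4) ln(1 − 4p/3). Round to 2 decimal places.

11.04

p = 323/947 ≈ 0.341077.
d = −(3/4) ln(1 − 4p/3) = −0.75 ln(1 − 0.454769) = −0.75 ln(0.545231)
  = −0.75 × (-0.606546) = 0.454910 substitutions/site.
Under a molecular clock d = 2μt, so t = d/(2μ) = 0.454910 / (2 × 0.0206) = 11.04 Myr.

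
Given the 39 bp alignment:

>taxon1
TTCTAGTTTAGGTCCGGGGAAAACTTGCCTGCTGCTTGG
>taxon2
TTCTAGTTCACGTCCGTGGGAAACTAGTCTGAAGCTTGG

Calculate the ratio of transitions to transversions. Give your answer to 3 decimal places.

0.600

Transitions are A↔G and C↔T; transversions are all other mismatches.
Transitions: 3. Transversions: 5.
R = 3/5 = 0.600.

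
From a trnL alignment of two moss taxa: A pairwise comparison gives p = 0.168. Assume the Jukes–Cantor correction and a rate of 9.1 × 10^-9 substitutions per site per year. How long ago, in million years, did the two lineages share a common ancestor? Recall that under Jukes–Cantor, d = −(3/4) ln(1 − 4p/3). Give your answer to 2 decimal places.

10.45

d = −(3/4) ln(1 − 4p/3) = −0.75 ln(1 − 0.224) = −0.75 ln(0.776)
  = −0.75 × (-0.253603) = 0.190202 substitutions/site.
Under a molecular clock d = 2μt, so t = d/(2μ) = 0.190202 / (2 × 9.1 × 10^-9) = 10.45 million years.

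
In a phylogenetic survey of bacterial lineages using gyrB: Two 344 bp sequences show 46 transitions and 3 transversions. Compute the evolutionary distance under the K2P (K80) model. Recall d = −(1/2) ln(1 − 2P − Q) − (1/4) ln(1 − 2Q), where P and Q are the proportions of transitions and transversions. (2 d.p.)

0.17

P = 46/344 ≈ 0.133721 and Q = 3/344 ≈ 0.008721.
Under the Kimura two-parameter model, d = −½ ln(1 − 2P − Q) − ¼ ln(1 − 2Q).
1 − 2P − Q = 0.723837, giving −½ ln(0.723837) = 0.161595.
1 − 2Q = 0.982558, giving −¼ ln(0.982558) = 0.004399.
d = 0.161595 + 0.004399 = 0.165994.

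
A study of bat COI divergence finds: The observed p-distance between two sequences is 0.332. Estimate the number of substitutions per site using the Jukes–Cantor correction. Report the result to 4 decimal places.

d = −(3/4) ln(1 − 4p/3) = −0.75 ln(1 − 0.442667) = −0.75 ln(0.557333)
  = −0.75 × (-0.584592) = 0.438444 substitutions/site.

0.4384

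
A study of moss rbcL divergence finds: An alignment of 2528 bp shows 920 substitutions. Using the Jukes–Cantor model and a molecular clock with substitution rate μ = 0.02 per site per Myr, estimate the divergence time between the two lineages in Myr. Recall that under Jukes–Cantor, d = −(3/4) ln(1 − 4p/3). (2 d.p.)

p = 920/2528 ≈ 0.363924.
d = −(3/4) ln(1 − 4p/3) = −0.75 ln(1 − 0.485232) = −0.75 ln(0.514768)
  = −0.75 × (-0.664039) = 0.498029 substitutions/site.
Under a molecular clock d = 2μt, so t = d/(2μ) = 0.498029 / (2 × 0.02) = 12.45 Myr.

12.45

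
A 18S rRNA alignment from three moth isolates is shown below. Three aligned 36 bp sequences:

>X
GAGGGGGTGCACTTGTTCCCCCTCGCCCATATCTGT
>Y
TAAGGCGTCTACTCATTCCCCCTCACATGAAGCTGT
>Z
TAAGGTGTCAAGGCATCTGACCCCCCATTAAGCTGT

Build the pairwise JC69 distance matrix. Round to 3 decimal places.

d(X,Y) = 0.493, d(X,Z) = 1.012, d(Y,Z) = 0.392

X–Y: 13/36 sites differ → p ≈ 0.361111, d = −0.75 ln(1 − 0.481481) = 0.492584 ≈ 0.493.
X–Z: 20/36 sites differ → p ≈ 0.555556, d = −0.75 ln(1 − 0.740741) = 1.012446 ≈ 1.012.
Y–Z: 11/36 sites differ → p ≈ 0.305556, d = −0.75 ln(1 − 0.407408) = 0.392437 ≈ 0.392.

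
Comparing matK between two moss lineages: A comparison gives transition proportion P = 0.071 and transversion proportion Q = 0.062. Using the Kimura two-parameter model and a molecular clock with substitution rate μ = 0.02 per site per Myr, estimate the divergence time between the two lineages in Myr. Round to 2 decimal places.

Under the Kimura two-parameter model, d = −½ ln(1 − 2P − Q) − ¼ ln(1 − 2Q).
1 − 2P − Q = 0.796, giving −½ ln(0.796) = 0.114078.
1 − 2Q = 0.876, giving −¼ ln(0.876) = 0.033097.
d = 0.114078 + 0.033097 = 0.147175.
Under a molecular clock d = 2μt, so t = d/(2μ) = 0.147175 / (2 × 0.02) = 3.68 Myr.

3.68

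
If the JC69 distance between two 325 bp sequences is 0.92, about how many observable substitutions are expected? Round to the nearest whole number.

Invert JC69: p = (3/4)(1 − e^(−4d/3)) = 0.75 × (1 − e^(-1.226667)) = 0.75 × (1 − 0.293268) = 0.530049.
Expected differing sites = pL ≈ 0.530049 × 325 = 172.265925 ≈ 172.

172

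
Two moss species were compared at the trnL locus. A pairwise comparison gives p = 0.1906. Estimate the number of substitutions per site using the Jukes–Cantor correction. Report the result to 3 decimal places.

d = −(3/4) ln(1 − 4p/3) = −0.75 ln(1 − 0.254133) = −0.75 ln(0.745867)
  = −0.75 × (-0.293208) = 0.219906 substitutions/site.

0.220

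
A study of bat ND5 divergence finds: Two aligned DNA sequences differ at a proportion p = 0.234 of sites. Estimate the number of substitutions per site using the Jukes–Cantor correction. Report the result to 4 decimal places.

d = −(3/4) ln(1 − 4p/3) = −0.75 ln(1 − 0.312) = −0.75 ln(0.688)
  = −0.75 × (-0.373966) = 0.280475 substitutions/site.

0.2805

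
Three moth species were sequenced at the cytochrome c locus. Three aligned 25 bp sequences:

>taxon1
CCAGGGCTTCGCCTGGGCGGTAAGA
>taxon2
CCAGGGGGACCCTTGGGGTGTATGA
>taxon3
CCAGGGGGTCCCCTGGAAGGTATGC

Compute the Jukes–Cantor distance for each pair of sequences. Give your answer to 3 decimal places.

d(taxon1,taxon2) = 0.417, d(taxon1,taxon3) = 0.351, d(taxon2,taxon3) = 0.289

taxon1–taxon2: 8/25 sites differ → p = 0.32, d = −0.75 ln(1 − 0.426667) = 0.417216 ≈ 0.417.
taxon1–taxon3: 7/25 sites differ → p = 0.28, d = −0.75 ln(1 − 0.373333) = 0.350505 ≈ 0.351.
taxon2–taxon3: 6/25 sites differ → p = 0.24, d = −0.75 ln(1 − 0.32) = 0.289247 ≈ 0.289.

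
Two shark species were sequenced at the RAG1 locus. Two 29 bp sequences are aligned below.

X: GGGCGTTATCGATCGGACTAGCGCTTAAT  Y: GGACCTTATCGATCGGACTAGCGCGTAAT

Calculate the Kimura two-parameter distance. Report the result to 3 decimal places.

Of 29 sites, 1 differences are transitions and 2 are transversions, so P = 1/29 ≈ 0.034483 and Q = 2/29 ≈ 0.068966.
Under the Kimura two-parameter model, d = −½ ln(1 − 2P − Q) − ¼ ln(1 − 2Q).
1 − 2P − Q = 0.862068, giving −½ ln(0.862068) = 0.074211.
1 − 2Q = 0.862068, giving −¼ ln(0.862068) = 0.037105.
d = 0.074211 + 0.037105 = 0.111316.

0.111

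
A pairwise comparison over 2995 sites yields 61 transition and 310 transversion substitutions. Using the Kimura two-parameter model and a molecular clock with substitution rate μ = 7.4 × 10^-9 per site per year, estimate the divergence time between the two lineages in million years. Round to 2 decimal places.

9.18

P = 61/2995 ≈ 0.020367 and Q = 310/2995 ≈ 0.103506.
Under the Kimura two-parameter model, d = −½ ln(1 − 2P − Q) − ¼ ln(1 − 2Q).
1 − 2P − Q = 0.85576, giving −½ ln(0.85576) = 0.077883.
1 − 2Q = 0.792988, giving −¼ ln(0.792988) = 0.057987.
d = 0.077883 + 0.057987 = 0.135870.
Under a molecular clock d = 2μt, so t = d/(2μ) = 0.135870 / (2 × 7.4 × 10^-9) = 9.18 million years.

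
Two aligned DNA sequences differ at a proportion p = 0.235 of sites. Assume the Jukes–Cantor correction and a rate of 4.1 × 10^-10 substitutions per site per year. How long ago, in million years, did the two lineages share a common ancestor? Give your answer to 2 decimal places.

343.82

d = −(3/4) ln(1 − 4p/3) = −0.75 ln(1 − 0.313333) = −0.75 ln(0.686667)
  = −0.75 × (-0.375906) = 0.281930 substitutions/site.
Under a molecular clock d = 2μt, so t = d/(2μ) = 0.281930 / (2 × 4.1 × 10^-10) = 343.82 million years.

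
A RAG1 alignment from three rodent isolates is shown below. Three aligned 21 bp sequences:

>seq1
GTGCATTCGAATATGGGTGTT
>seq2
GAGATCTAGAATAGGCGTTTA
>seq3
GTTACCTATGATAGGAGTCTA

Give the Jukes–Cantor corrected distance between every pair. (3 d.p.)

seq1–seq2: 9/21 sites differ → p ≈ 0.428571, d = −0.75 ln(1 − 0.571428) = 0.635472 ≈ 0.635.
seq1–seq3: 11/21 sites differ → p ≈ 0.52381, d = −0.75 ln(1 − 0.698413) = 0.899023 ≈ 0.899.
seq2–seq3: 7/21 sites differ → p ≈ 0.333333, d = −0.75 ln(1 − 0.444444) = 0.440839 ≈ 0.441.

d(seq1,seq2) = 0.635, d(seq1,seq3) = 0.899, d(seq2,seq3) = 0.441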